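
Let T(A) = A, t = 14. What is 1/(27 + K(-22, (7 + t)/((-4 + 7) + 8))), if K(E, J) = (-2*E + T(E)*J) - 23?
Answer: ⅙ ≈ 0.16667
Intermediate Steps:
K(E, J) = -23 - 2*E + E*J (K(E, J) = (-2*E + E*J) - 23 = -23 - 2*E + E*J)
1/(27 + K(-22, (7 + t)/((-4 + 7) + 8))) = 1/(27 + (-23 - 2*(-22) - 22*(7 + 14)/((-4 + 7) + 8))) = 1/(27 + (-23 + 44 - 462/(3 + 8))) = 1/(27 + (-23 + 44 - 462/11)) = 1/(27 + (-23 + 44 - 22*21/11)) = 1/(27 + (-23 + 44 - 42)) = 1/(27 - 21) = 1/6 = ⅙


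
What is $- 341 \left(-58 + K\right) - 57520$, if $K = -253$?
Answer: $48531$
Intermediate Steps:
$- 341 \left(-58 + K\right) - 57520 = - 341 \left(-58 - 253\right) - 57520 = \left(-341\right) \left(-311\right) - 57520 = 106051 - 57520 = 48531$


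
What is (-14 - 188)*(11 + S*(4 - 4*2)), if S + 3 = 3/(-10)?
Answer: -24442/5 ≈ -4888.4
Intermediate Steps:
S = -33/10 (S = -3 + 3/(-10) = -3 + 3*(-⅒) = -3 - 3/10 = -33/10 ≈ -3.3000)
(-14 - 188)*(11 + S*(4 - 4*2)) = (-14 - 188)*(11 - 33*(4 - 4*2)/10) = -202*(11 - 33*(4 - 8)/10) = -202*(11 - 33/10*(-4)) = -202*(11 + 66/5) = -202*121/5 = -24442/5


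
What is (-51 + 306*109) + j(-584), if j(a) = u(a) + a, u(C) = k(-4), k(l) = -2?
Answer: 32717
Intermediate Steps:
u(C) = -2
j(a) = -2 + a
(-51 + 306*109) + j(-584) = (-51 + 306*109) + (-2 - 584) = (-51 + 33354) - 586 = 33303 - 586 = 32717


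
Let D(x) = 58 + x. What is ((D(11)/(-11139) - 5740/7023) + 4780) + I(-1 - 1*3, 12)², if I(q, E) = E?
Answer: 128378714527/26076399 ≈ 4923.2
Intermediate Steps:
((D(11)/(-11139) - 5740/7023) + 4780) + I(-1 - 1*3, 12)² = (((58 + 11)/(-11139) - 5740/7023) + 4780) + 12² = ((69*(-1/11139) - 5740*1/7023) + 4780) + 144 = ((-23/3713 - 5740/7023) + 4780) + 144 = (-21474149/26076399 + 4780) + 144 = 124623713071/26076399 + 144 = 128378714527/26076399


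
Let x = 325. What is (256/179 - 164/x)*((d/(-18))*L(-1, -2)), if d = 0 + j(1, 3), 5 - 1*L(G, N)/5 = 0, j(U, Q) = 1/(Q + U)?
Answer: -4487/13962 ≈ -0.32137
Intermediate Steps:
L(G, N) = 25 (L(G, N) = 25 - 5*0 = 25 + 0 = 25)
d = 1/4 (d = 0 + 1/(3 + 1) = 0 + 1/4 = 1/4 ≈ 0.25000)
(256/179 - 164/x)*((d/(-18))*L(-1, -2)) = (256/179 - 164/325)*(((1/4)/(-18))*25) = (256*(1/179) - 164*1/325)*(((1/4)*(-1/18))*25) = (256/179 - 164/325)*(-1/72*25) = (53844/58175)*(-25/72) = -4487/13962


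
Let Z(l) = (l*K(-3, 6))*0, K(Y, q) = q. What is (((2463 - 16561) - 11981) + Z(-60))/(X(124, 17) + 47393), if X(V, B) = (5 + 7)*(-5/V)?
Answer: -808449/1469168 ≈ -0.55028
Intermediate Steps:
Z(l) = 0 (Z(l) = (l*6)*0 = (6*l)*0 = 0)
X(V, B) = -60/V (X(V, B) = 12*(-5/V) = -60/V)
(((2463 - 16561) - 11981) + Z(-60))/(X(124, 17) + 47393) = (((2463 - 16561) - 11981) + 0)/(-60/124 + 47393) = ((-14098 - 11981) + 0)/(-60*1/124 + 47393) = (-26079 + 0)/(-15/31 + 47393) = -26079/1469168/31 = -26079*31/1469168 = -808449/1469168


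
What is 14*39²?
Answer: 21294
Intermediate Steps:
14*39² = 14*1521 = 21294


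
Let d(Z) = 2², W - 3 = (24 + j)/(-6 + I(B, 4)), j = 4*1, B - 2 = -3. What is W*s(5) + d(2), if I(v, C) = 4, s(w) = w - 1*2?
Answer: -29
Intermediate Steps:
B = -1 (B = 2 - 3 = -1)
s(w) = -2 + w (s(w) = w - 2 = -2 + w)
j = 4
W = -11 (W = 3 + (24 + 4)/(-6 + 4) = 3 + 28/(-2) = 3 + 28*(-½) = 3 - 14 = -11)
d(Z) = 4
W*s(5) + d(2) = -11*(-2 + 5) + 4 = -11*3 + 4 = -33 + 4 = -29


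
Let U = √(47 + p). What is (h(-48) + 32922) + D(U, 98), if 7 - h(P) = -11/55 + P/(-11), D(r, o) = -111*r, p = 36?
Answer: 1810866/55 - 111*√83 ≈ 31914.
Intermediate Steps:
U = √83 (U = √(47 + 36) = √83 ≈ 9.1104)
h(P) = 36/5 + P/11 (h(P) = 7 - (-11/55 + P/(-11)) = 7 - (-11*1/55 + P*(-1/11)) = 7 - (-⅕ - P/11) = 7 + (⅕ + P/11) = 36/5 + P/11)
(h(-48) + 32922) + D(U, 98) = ((36/5 + (1/11)*(-48)) + 32922) - 111*√83 = ((36/5 - 48/11) + 32922) - 111*√83 = (156/55 + 32922) - 111*√83 = 1810866/55 - 111*√83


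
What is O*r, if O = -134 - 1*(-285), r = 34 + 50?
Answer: 12684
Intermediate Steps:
r = 84
O = 151 (O = -134 + 285 = 151)
O*r = 151*84 = 12684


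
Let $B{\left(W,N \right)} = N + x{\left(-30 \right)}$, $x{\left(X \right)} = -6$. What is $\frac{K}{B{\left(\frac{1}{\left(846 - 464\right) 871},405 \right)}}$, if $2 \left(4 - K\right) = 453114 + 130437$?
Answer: $- \frac{583543}{798} \approx -731.26$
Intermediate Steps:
$K = - \frac{583543}{2}$ ($K = 4 - \frac{453114 + 130437}{2} = 4 - \frac{583551}{2} = - \frac{583543}{2} \approx -2.9177 \cdot 10^{5}$)
$B{\left(W,N \right)} = -6 + N$ ($B{\left(W,N \right)} = N - 6 = -6 + N$)
$\frac{K}{B{\left(\frac{1}{\left(846 - 464\right) 871},405 \right)}} = - \frac{583543}{2 \left(-6 + 405\right)} = - \frac{583543}{2 \cdot 399} = \left(- \frac{583543}{2}\right) \frac{1}{399} = - \frac{583543}{798}$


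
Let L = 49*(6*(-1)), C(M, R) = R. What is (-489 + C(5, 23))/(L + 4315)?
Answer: -466/4021 ≈ -0.11589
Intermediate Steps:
L = -294 (L = 49*(-6) = -294)
(-489 + C(5, 23))/(L + 4315) = (-489 + 23)/(-294 + 4315) = -466/4021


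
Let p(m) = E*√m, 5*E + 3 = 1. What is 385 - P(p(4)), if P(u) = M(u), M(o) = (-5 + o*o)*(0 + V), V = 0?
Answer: 385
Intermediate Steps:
E = -⅖ (E = -⅗ + (⅕)*1 = -⅗ + ⅕ = -⅖ ≈ -0.40000)
p(m) = -2*√m/5
M(o) = 0 (M(o) = (-5 + o*o)*(0 + 0) = (-5 + o²)*0 = 0)
P(u) = 0
385 - P(p(4)) = 385 - 1*0 = 385 + 0 = 385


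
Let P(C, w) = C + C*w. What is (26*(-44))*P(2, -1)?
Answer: 0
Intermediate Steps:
(26*(-44))*P(2, -1) = (26*(-44))*(2*(1 - 1)) = -2288*0 = -1144*0 = 0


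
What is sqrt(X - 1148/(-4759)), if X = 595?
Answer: sqrt(13481071527)/4759 ≈ 24.398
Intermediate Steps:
sqrt(X - 1148/(-4759)) = sqrt(595 - 1148/(-4759)) = sqrt(595 - 1148*(-1/4759)) = sqrt(595 + 1148/4759) = sqrt(2832753/4759) = sqrt(13481071527)/4759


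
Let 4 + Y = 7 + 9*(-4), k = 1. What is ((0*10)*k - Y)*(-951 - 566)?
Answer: -50061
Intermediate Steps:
Y = -33 (Y = -4 + (7 + 9*(-4)) = -4 + (7 - 36) = -4 - 29 = -33)
((0*10)*k - Y)*(-951 - 566) = ((0*10)*1 - 1*(-33))*(-951 - 566) = (0*1 + 33)*(-1517) = (0 + 33)*(-1517) = 33*(-1517) = -50061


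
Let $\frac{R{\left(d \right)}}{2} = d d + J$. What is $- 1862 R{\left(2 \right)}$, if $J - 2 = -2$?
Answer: $-14896$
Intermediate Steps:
$J = 0$ ($J = 2 - 2 = 0$)
$R{\left(d \right)} = 2 d^{2}$ ($R{\left(d \right)} = 2 \left(d d + 0\right) = 2 \left(d^{2} + 0\right) = 2 d^{2}$)
$- 1862 R{\left(2 \right)} = - 1862 \cdot 2 \cdot 2^{2} = - 1862 \cdot 2 \cdot 4 = \left(-1862\right) 8 = -14896$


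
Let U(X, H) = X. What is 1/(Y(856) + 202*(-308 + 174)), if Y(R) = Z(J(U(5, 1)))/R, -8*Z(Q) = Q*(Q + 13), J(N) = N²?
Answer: -3424/92681307 ≈ -3.6944e-5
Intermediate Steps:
Z(Q) = -Q*(13 + Q)/8 (Z(Q) = -Q*(Q + 13)/8 = -Q*(13 + Q)/8)
Y(R) = -475/(4*R) (Y(R) = (-⅛*5²*(13 + 5²))/R = (-⅛*25*(13 + 25))/R = (-⅛*25*38)/R = -475/(4*R))
1/(Y(856) + 202*(-308 + 174)) = 1/(-475/4/856 + 202*(-308 + 174)) = 1/(-475/4*1/856 + 202*(-134)) = 1/(-475/3424 - 27068) = 1/(-92681307/3424) = -3424/92681307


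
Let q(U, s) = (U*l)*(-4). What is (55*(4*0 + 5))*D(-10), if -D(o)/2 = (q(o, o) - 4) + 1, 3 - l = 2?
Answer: -20350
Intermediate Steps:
l = 1 (l = 3 - 1*2 = 3 - 2 = 1)
q(U, s) = -4*U (q(U, s) = (U*1)*(-4) = U*(-4) = -4*U)
D(o) = 6 + 8*o (D(o) = -2*((-4*o - 4) + 1) = -2*((-4 - 4*o) + 1) = -2*(-3 - 4*o) = 6 + 8*o)
(55*(4*0 + 5))*D(-10) = (55*(4*0 + 5))*(6 + 8*(-10)) = (55*(0 + 5))*(6 - 80) = (55*5)*(-74) = 275*(-74) = -20350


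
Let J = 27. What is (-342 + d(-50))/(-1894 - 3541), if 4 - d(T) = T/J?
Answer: 9076/146745 ≈ 0.061849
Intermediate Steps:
d(T) = 4 - T/27
(-342 + d(-50))/(-1894 - 3541) = (-342 + (4 - 1/27*(-50)))/(-1894 - 3541) = (-342 + (4 + 50/27))/(-5435) = (-342 + 158/27)*(-1/5435) = -9076/27*(-1/5435) = 9076/146745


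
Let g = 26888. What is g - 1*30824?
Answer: -3936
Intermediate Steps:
g - 1*30824 = 26888 - 1*30824 = 26888 - 30824 = -3936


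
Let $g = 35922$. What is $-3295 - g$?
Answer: $-39217$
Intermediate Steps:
$-3295 - g = -3295 - 35922 = -39217$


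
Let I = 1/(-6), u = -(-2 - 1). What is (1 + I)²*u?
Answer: 25/12 ≈ 2.0833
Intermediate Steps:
u = 3 (u = -1*(-3) = 3)
I = -⅙ ≈ -0.16667
(1 + I)²*u = (1 - ⅙)²*3 = (⅚)²*3 = (25/36)*3 = 25/12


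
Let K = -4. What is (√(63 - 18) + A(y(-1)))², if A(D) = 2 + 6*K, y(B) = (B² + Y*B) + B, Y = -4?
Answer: 529 - 132*√5 ≈ 233.84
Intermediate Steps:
y(B) = B² - 3*B (y(B) = (B² - 4*B) + B = B² - 3*B)
A(D) = -22 (A(D) = 2 + 6*(-4) = 2 - 24 = -22)
(√(63 - 18) + A(y(-1)))² = (√(63 - 18) - 22)² = (√45 - 22)² = (3*√5 - 22)² = (-22 + 3*√5)²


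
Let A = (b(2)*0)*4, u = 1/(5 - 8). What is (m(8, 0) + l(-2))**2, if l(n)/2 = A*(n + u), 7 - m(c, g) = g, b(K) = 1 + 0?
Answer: 49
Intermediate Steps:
b(K) = 1
m(c, g) = 7 - g
u = -1/3 (u = 1/(-3) = -1/3 ≈ -0.33333)
A = 0 (A = (1*0)*4 = 0*4 = 0)
l(n) = 0 (l(n) = 2*(0*(n - 1/3)) = 2*(0*(-1/3 + n)) = 2*0 = 0)
(m(8, 0) + l(-2))**2 = ((7 - 1*0) + 0)**2 = ((7 + 0) + 0)**2 = (7 + 0)**2 = 7**2 = 49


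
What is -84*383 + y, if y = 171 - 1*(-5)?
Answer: -31996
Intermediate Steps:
y = 176 (y = 171 + 5 = 176)
-84*383 + y = -84*383 + 176 = -32172 + 176 = -31996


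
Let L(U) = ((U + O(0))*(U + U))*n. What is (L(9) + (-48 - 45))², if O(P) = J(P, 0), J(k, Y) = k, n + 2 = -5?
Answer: 1505529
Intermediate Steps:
n = -7 (n = -2 - 5 = -7)
O(P) = P
L(U) = -14*U² (L(U) = ((U + 0)*(U + U))*(-7) = (U*(2*U))*(-7) = (2*U²)*(-7) = -14*U²)
(L(9) + (-48 - 45))² = (-14*9² + (-48 - 45))² = (-14*81 - 93)² = (-1134 - 93)² = (-1227)² = 1505529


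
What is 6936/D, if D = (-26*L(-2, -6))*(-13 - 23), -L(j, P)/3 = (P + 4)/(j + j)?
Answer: -578/117 ≈ -4.9402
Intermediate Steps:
L(j, P) = -3*(4 + P)/(2*j) (L(j, P) = -3*(P + 4)/(j + j) = -3*(4 + P)/(2*j))
D = -1404 (D = (-39*(-4 - 1*(-6))/(-2))*(-13 - 23) = -39*(-1)*(-4 + 6)/2*(-36) = -39*(-1)*2/2*(-36) = -26*(-3/2)*(-36) = 39*(-36) = -1404)
6936/D = 6936/(-1404) = 6936*(-1/1404) = -578/117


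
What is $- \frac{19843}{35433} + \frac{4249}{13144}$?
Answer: $- \frac{3556825}{15023592} \approx -0.23675$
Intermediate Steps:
$- \frac{19843}{35433} + \frac{4249}{13144} = - \frac{3556825}{15023592}$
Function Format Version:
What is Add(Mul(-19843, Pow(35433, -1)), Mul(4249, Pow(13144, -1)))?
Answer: Rational(-3556825, 15023592) ≈ -0.23675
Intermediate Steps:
Add(Mul(-19843, Pow(35433, -1)), Mul(4249, Pow(13144, -1))) = Add(Mul(-19843, Rational(1, 35433)), Mul(4249, Rational(1, 13144))) = Add(Rational(-19843, 35433), Rational(4249, 13144)) = Rational(-3556825, 15023592)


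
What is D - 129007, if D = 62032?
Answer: -66975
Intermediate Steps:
D - 129007 = 62032 - 129007 = -66975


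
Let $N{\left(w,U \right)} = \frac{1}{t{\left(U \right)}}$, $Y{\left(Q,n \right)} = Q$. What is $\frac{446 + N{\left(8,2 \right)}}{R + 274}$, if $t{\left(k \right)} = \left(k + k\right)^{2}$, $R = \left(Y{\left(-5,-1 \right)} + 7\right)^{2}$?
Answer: $\frac{7137}{4448} \approx 1.6045$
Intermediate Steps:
$R = 4$ ($R = \left(-5 + 7\right)^{2} = 2^{2} = 4$)
$t{\left(k \right)} = 4 k^{2}$ ($t{\left(k \right)} = \left(2 k\right)^{2} = 4 k^{2}$)
$N{\left(w,U \right)} = \frac{1}{4 U^{2}}$
$\frac{446 + N{\left(8,2 \right)}}{R + 274} = \frac{446 + \frac{1}{4 \cdot 4}}{4 + 274} = \frac{446 + \frac{1}{4} \cdot \frac{1}{4}}{278} = \left(446 + \frac{1}{16}\right) \frac{1}{278} = \frac{7137}{16} \cdot \frac{1}{278} = \frac{7137}{4448}$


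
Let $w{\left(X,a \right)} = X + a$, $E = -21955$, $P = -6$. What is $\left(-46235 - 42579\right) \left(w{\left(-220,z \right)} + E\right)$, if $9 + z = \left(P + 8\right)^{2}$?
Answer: $1969894520$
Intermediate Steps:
$z = -5$ ($z = -9 + \left(-6 + 8\right)^{2} = -9 + 2^{2} = -9 + 4 = -5$)
$\left(-46235 - 42579\right) \left(w{\left(-220,z \right)} + E\right) = \left(-46235 - 42579\right) \left(\left(-220 - 5\right) - 21955\right) = - 88814 \left(-225 - 21955\right) = \left(-88814\right) \left(-22180\right) = 1969894520$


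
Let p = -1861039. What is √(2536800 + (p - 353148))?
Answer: √322613 ≈ 567.99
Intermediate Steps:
√(2536800 + (p - 353148)) = √(2536800 + (-1861039 - 353148)) = √(2536800 - 2214187) = √322613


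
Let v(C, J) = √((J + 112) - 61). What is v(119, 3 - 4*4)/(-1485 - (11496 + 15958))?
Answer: -√38/28939 ≈ -0.00021301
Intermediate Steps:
v(C, J) = √(51 + J) (v(C, J) = √((112 + J) - 61) = √(51 + J))
v(119, 3 - 4*4)/(-1485 - (11496 + 15958)) = √(51 + (3 - 4*4))/(-1485 - (11496 + 15958)) = √(51 + (3 - 16))/(-1485 - 1*27454) = √(51 - 13)/(-1485 - 27454) = √38/(-28939) = √38*(-1/28939) = -√38/28939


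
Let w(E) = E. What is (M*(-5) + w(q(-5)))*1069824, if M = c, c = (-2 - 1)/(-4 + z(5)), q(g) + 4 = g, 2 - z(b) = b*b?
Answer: -30668288/3 ≈ -1.0223e+7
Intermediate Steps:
z(b) = 2 - b² (z(b) = 2 - b*b = 2 - b²)
q(g) = -4 + g
c = ⅑ (c = (-2 - 1)/(-4 + (2 - 1*5²)) = -3/(-4 + (2 - 1*25)) = -3/(-4 + (2 - 25)) = -3/(-4 - 23) = -3/(-27) = -3*(-1/27) = ⅑ ≈ 0.11111)
M = ⅑ ≈ 0.11111
(M*(-5) + w(q(-5)))*1069824 = ((⅑)*(-5) + (-4 - 5))*1069824 = (-5/9 - 9)*1069824 = -86/9*1069824 = -30668288/3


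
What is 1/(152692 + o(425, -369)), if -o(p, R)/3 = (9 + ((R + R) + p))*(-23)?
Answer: 1/131716 ≈ 7.5921e-6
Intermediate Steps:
o(p, R) = 621 + 69*p + 138*R (o(p, R) = -3*(9 + ((R + R) + p))*(-23) = -3*(9 + (2*R + p))*(-23) = -3*(9 + (p + 2*R))*(-23) = -3*(9 + p + 2*R)*(-23) = -3*(-207 - 46*R - 23*p) = 621 + 69*p + 138*R)
1/(152692 + o(425, -369)) = 1/(152692 + (621 + 69*425 + 138*(-369))) = 1/(152692 + (621 + 29325 - 50922)) = 1/(152692 - 20976) = 1/131716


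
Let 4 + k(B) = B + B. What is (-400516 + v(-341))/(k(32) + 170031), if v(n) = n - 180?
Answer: -133679/56697 ≈ -2.3578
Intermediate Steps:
k(B) = -4 + 2*B (k(B) = -4 + (B + B) = -4 + 2*B)
v(n) = -180 + n
(-400516 + v(-341))/(k(32) + 170031) = (-400516 + (-180 - 341))/((-4 + 2*32) + 170031) = (-400516 - 521)/((-4 + 64) + 170031) = -401037/(60 + 170031) = -401037/170091 = -401037*1/170091 = -133679/56697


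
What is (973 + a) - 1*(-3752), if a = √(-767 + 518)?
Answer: 4725 + I*√249 ≈ 4725.0 + 15.78*I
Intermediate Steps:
a = I*√249 (a = √(-249) = I*√249 ≈ 15.78*I)
(973 + a) - 1*(-3752) = (973 + I*√249) - 1*(-3752) = (973 + I*√249) + 3752 = 4725 + I*√249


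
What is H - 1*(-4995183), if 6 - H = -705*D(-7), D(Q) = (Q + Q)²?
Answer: 5133369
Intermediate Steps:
D(Q) = 4*Q² (D(Q) = (2*Q)² = 4*Q²)
H = 138186 (H = 6 - (-705)*4*(-7)² = 6 - (-705)*4*49 = 6 - (-705)*196 = 6 - 1*(-138180) = 6 + 138180 = 138186)
H - 1*(-4995183) = 138186 - 1*(-4995183) = 138186 + 4995183 = 5133369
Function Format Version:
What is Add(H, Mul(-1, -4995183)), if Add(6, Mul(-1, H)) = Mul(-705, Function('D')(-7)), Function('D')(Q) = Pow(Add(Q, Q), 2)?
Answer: 5133369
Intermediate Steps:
Function('D')(Q) = Mul(4, Pow(Q, 2)) (Function('D')(Q) = Pow(Mul(2, Q), 2) = Mul(4, Pow(Q, 2)))
H = 138186 (H = Add(6, Mul(-1, Mul(-705, Mul(4, Pow(-7, 2))))) = Add(6, Mul(-1, Mul(-705, Mul(4, 49)))) = Add(6, Mul(-1, Mul(-705, 196))) = Add(6, Mul(-1, -138180)) = Add(6, 138180) = 138186)
Add(H, Mul(-1, -4995183)) = Add(138186, Mul(-1, -4995183)) = Add(138186, 4995183) = 5133369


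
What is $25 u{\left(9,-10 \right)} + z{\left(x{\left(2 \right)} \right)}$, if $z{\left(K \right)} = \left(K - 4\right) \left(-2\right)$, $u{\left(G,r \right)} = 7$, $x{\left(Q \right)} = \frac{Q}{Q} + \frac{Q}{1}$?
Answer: $177$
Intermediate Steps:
$x{\left(Q \right)} = 1 + Q$ ($x{\left(Q \right)} = 1 + Q 1 = 1 + Q$)
$z{\left(K \right)} = 8 - 2 K$ ($z{\left(K \right)} = \left(-4 + K\right) \left(-2\right) = 8 - 2 K$)
$25 u{\left(9,-10 \right)} + z{\left(x{\left(2 \right)} \right)} = 25 \cdot 7 + \left(8 - 2 \left(1 + 2\right)\right) = 175 + \left(8 - 6\right) = 175 + 2 = 177$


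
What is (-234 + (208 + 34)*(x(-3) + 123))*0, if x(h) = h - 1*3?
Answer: 0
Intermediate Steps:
x(h) = -3 + h (x(h) = h - 3 = -3 + h)
(-234 + (208 + 34)*(x(-3) + 123))*0 = (-234 + (208 + 34)*((-3 - 3) + 123))*0 = (-234 + 242*(-6 + 123))*0 = (-234 + 242*117)*0 = (-234 + 28314)*0 = 28080*0 = 0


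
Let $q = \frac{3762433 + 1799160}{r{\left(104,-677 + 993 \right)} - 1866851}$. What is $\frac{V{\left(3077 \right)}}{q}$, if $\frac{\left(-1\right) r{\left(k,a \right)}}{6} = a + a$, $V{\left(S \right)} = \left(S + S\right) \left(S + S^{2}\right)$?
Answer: $- \frac{109029624606984132}{5561593} \approx -1.9604 \cdot 10^{10}$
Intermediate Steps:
$V{\left(S \right)} = 2 S \left(S + S^{2}\right)$
$r{\left(k,a \right)} = - 12 a$ ($r{\left(k,a \right)} = - 6 \left(a + a\right) = - 6 \cdot 2 a = - 12 a$)
$q = - \frac{5561593}{1870643}$ ($q = \frac{3762433 + 1799160}{- 12 \left(-677 + 993\right) - 1866851} = \frac{5561593}{\left(-12\right) 316 - 1866851} = \frac{5561593}{-3792 - 1866851} = \frac{5561593}{-1870643} = 5561593 \left(- \frac{1}{1870643}\right) = - \frac{5561593}{1870643} \approx -2.9731$)
$\frac{V{\left(3077 \right)}}{q} = \frac{2 \cdot 3077^{2} \left(1 + 3077\right)}{- \frac{5561593}{1870643}} = 2 \cdot 9467929 \cdot 3078 \left(- \frac{1870643}{5561593}\right) = 58284570924 \left(- \frac{1870643}{5561593}\right) = - \frac{109029624606984132}{5561593}$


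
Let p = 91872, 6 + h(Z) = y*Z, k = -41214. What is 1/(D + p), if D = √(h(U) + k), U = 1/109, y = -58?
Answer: 455184/41818868677 - I*√489741142/920015110894 ≈ 1.0885e-5 - 2.4054e-8*I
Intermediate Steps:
U = 1/109 ≈ 0.0091743
h(Z) = -6 - 58*Z
D = I*√489741142/109 (D = √((-6 - 58*1/109) - 41214) = √((-6 - 58/109) - 41214) = √(-712/109 - 41214) = √(-4493038/109) = I*√489741142/109 ≈ 203.03*I)
1/(D + p) = 1/(I*√489741142/109 + 91872) = 1/(91872 + I*√489741142/109)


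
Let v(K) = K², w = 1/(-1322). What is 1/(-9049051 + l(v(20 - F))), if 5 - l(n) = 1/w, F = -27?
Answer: -1/9047724 ≈ -1.1052e-7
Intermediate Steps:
w = -1/1322 ≈ -0.00075643
l(n) = 1327 (l(n) = 5 - 1/(-1/1322) = 5 - 1*(-1322) = 5 + 1322 = 1327)
1/(-9049051 + l(v(20 - F))) = 1/(-9049051 + 1327) = 1/(-9047724) = -1/9047724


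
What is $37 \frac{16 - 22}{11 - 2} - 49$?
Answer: $- \frac{221}{3} \approx -73.667$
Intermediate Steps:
$37 \frac{16 - 22}{11 - 2} - 49 = 37 \left(- \frac{6}{9}\right) - 49 = 37 \left(\left(-6\right) \frac{1}{9}\right) - 49 = 37 \left(- \frac{2}{3}\right) - 49 = - \frac{74}{3} - 49 = - \frac{221}{3}$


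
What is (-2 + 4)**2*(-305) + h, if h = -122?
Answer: -1342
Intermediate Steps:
(-2 + 4)**2*(-305) + h = (-2 + 4)**2*(-305) - 122 = 2**2*(-305) - 122 = 4*(-305) - 122 = -1220 - 122 = -1342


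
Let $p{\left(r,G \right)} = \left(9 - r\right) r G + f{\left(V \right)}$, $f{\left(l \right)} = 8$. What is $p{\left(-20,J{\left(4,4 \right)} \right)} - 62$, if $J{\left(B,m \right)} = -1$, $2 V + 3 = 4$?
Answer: $526$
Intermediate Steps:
$V = \frac{1}{2}$ ($V = - \frac{3}{2} + \frac{1}{2} \cdot 4 = - \frac{3}{2} + 2 = \frac{1}{2} \approx 0.5$)
$p{\left(r,G \right)} = 8 + G r \left(9 - r\right)$ ($p{\left(r,G \right)} = \left(9 - r\right) r G + 8 = r \left(9 - r\right) G + 8 = G r \left(9 - r\right) + 8 = 8 + G r \left(9 - r\right)$)
$p{\left(-20,J{\left(4,4 \right)} \right)} - 62 = \left(8 - - \left(-20\right)^{2} + 9 \left(-1\right) \left(-20\right)\right) - 62 = \left(8 - \left(-1\right) 400 + 180\right) - 62 = \left(8 + 400 + 180\right) - 62 = 588 - 62 = 526$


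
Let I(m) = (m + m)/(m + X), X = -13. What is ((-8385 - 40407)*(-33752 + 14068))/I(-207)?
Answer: 35215463360/69 ≈ 5.1037e+8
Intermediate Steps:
I(m) = 2*m/(-13 + m) (I(m) = (m + m)/(m - 13) = (2*m)/(-13 + m) = 2*m/(-13 + m))
((-8385 - 40407)*(-33752 + 14068))/I(-207) = ((-8385 - 40407)*(-33752 + 14068))/((2*(-207)/(-13 - 207))) = (-48792*(-19684))/((2*(-207)/(-220))) = 960421728/((2*(-207)*(-1/220))) = 960421728/(207/110) = 960421728*(110/207) = 35215463360/69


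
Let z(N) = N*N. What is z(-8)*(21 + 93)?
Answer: 7296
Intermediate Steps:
z(N) = N²
z(-8)*(21 + 93) = (-8)²*(21 + 93) = 64*114 = 7296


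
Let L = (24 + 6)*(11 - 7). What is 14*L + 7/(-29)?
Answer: 48713/29 ≈ 1679.8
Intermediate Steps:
L = 120 (L = 30*4 = 120)
14*L + 7/(-29) = 14*120 + 7/(-29) = 1680 + 7*(-1/29) = 1680 - 7/29 = 48713/29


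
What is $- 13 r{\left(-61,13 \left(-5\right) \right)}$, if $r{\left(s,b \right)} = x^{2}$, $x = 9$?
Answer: $-1053$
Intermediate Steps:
$r{\left(s,b \right)} = 81$ ($r{\left(s,b \right)} = 9^{2} = 81$)
$- 13 r{\left(-61,13 \left(-5\right) \right)} = \left(-13\right) 81 = -1053$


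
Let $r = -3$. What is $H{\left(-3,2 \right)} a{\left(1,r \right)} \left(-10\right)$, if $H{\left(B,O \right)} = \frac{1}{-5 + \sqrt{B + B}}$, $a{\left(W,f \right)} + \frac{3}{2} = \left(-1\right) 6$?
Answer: $- \frac{375}{31} - \frac{75 i \sqrt{6}}{31} \approx -12.097 - 5.9262 i$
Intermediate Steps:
$a{\left(W,f \right)} = - \frac{15}{2}$ ($a{\left(W,f \right)} = - \frac{3}{2} - 6 = - \frac{15}{2}$)
$H{\left(B,O \right)} = \frac{1}{-5 + \sqrt{2} \sqrt{B}}$ ($H{\left(B,O \right)} = \frac{1}{-5 + \sqrt{2 B}} = \frac{1}{-5 + \sqrt{2} \sqrt{B}}$)
$H{\left(-3,2 \right)} a{\left(1,r \right)} \left(-10\right) = \frac{1}{-5 + \sqrt{2} \sqrt{-3}} \left(- \frac{15}{2}\right) \left(-10\right) = \frac{1}{-5 + \sqrt{2} i \sqrt{3}} \left(- \frac{15}{2}\right) \left(-10\right) = \frac{1}{-5 + i \sqrt{6}} \left(- \frac{15}{2}\right) \left(-10\right) = - \frac{15}{2 \left(-5 + i \sqrt{6}\right)} \left(-10\right) = \frac{75}{-5 + i \sqrt{6}}$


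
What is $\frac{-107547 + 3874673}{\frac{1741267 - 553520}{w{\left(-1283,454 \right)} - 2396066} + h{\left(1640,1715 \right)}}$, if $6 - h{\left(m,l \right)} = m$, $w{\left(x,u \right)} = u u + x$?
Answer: $- \frac{750422800578}{325605679} \approx -2304.7$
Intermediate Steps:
$w{\left(x,u \right)} = x + u^{2}$ ($w{\left(x,u \right)} = u^{2} + x = x + u^{2}$)
$h{\left(m,l \right)} = 6 - m$
$\frac{-107547 + 3874673}{\frac{1741267 - 553520}{w{\left(-1283,454 \right)} - 2396066} + h{\left(1640,1715 \right)}} = \frac{-107547 + 3874673}{\frac{1741267 - 553520}{\left(-1283 + 454^{2}\right) - 2396066} + \left(6 - 1640\right)} = \frac{3767126}{\frac{1187747}{\left(-1283 + 206116\right) - 2396066} + \left(6 - 1640\right)} = \frac{3767126}{\frac{1187747}{204833 - 2396066} - 1634} = \frac{3767126}{\frac{1187747}{-2191233} - 1634} = \frac{3767126}{1187747 \left(- \frac{1}{2191233}\right) - 1634} = \frac{3767126}{- \frac{107977}{199203} - 1634} = \frac{3767126}{- \frac{325605679}{199203}} = 3767126 \left(- \frac{199203}{325605679}\right) = - \frac{750422800578}{325605679}$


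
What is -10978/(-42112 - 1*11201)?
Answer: 10978/53313 ≈ 0.20592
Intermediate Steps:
-10978/(-42112 - 1*11201) = -10978/(-42112 - 11201) = -10978/(-53313) = -10978*(-1/53313) = 10978/53313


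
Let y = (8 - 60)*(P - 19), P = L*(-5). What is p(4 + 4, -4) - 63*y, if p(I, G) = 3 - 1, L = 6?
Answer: -160522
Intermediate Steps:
P = -30 (P = 6*(-5) = -30)
p(I, G) = 2
y = 2548 (y = (8 - 60)*(-30 - 19) = -52*(-49) = 2548)
p(4 + 4, -4) - 63*y = 2 - 63*2548 = 2 - 160524 = -160522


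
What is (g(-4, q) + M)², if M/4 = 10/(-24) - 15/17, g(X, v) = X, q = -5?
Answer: 219961/2601 ≈ 84.568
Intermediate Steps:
M = -265/51 (M = 4*(10/(-24) - 15/17) = 4*(10*(-1/24) - 15*1/17) = 4*(-5/12 - 15/17) = 4*(-265/204) = -265/51 ≈ -5.1961)
(g(-4, q) + M)² = (-4 - 265/51)² = (-469/51)² = 219961/2601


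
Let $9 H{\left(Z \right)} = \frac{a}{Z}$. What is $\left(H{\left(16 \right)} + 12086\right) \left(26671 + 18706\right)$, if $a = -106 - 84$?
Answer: $\frac{39482391569}{72} \approx 5.4837 \cdot 10^{8}$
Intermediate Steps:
$a = -190$
$H{\left(Z \right)} = - \frac{190}{9 Z}$ ($H{\left(Z \right)} = \frac{\left(-190\right) \frac{1}{Z}}{9} = - \frac{190}{9 Z}$)
$\left(H{\left(16 \right)} + 12086\right) \left(26671 + 18706\right) = \left(- \frac{190}{9 \cdot 16} + 12086\right) \left(26671 + 18706\right) = \left(\left(- \frac{190}{9}\right) \frac{1}{16} + 12086\right) 45377 = \left(- \frac{95}{72} + 12086\right) 45377 = \frac{870097}{72} \cdot 45377 = \frac{39482391569}{72}$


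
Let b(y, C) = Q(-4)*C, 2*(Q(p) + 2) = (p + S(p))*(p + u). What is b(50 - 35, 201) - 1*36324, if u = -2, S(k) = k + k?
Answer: -29490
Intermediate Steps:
S(k) = 2*k
Q(p) = -2 + 3*p*(-2 + p)/2 (Q(p) = -2 + ((p + 2*p)*(p - 2))/2 = -2 + ((3*p)*(-2 + p))/2 = -2 + (3*p*(-2 + p))/2 = -2 + 3*p*(-2 + p)/2)
b(y, C) = 34*C (b(y, C) = (-2 - 3*(-4) + (3/2)*(-4)**2)*C = (-2 + 12 + (3/2)*16)*C = (-2 + 12 + 24)*C = 34*C)
b(50 - 35, 201) - 1*36324 = 34*201 - 1*36324 = 6834 - 36324 = -29490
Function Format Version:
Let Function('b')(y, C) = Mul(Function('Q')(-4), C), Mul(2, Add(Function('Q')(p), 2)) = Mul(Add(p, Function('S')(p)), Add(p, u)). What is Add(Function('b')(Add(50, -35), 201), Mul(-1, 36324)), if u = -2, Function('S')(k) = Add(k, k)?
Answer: -29490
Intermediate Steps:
Function('S')(k) = Mul(2, k)
Function('Q')(p) = Add(-2, Mul(Rational(3, 2), p, Add(-2, p))) (Function('Q')(p) = Add(-2, Mul(Rational(1, 2), Mul(Add(p, Mul(2, p)), Add(p, -2)))) = Add(-2, Mul(Rational(1, 2), Mul(Mul(3, p), Add(-2, p)))) = Add(-2, Mul(Rational(1, 2), Mul(3, p, Add(-2, p)))) = Add(-2, Mul(Rational(3, 2), p, Add(-2, p))))
Function('b')(y, C) = Mul(34, C) (Function('b')(y, C) = Mul(Add(-2, Mul(-3, -4), Mul(Rational(3, 2), Pow(-4, 2))), C) = Mul(Add(-2, 12, Mul(Rational(3, 2), 16)), C) = Mul(Add(-2, 12, 24), C) = Mul(34, C))
Add(Function('b')(Add(50, -35), 201), Mul(-1, 36324)) = Add(Mul(34, 201), Mul(-1, 36324)) = Add(6834, -36324) = -29490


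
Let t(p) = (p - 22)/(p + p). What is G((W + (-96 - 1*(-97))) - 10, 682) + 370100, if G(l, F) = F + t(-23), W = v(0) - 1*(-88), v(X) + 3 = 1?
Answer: 17056017/46 ≈ 3.7078e+5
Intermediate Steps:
v(X) = -2 (v(X) = -3 + 1 = -2)
t(p) = (-22 + p)/(2*p) (t(p) = (-22 + p)/((2*p)) = (-22 + p)*(1/(2*p)) = (-22 + p)/(2*p))
W = 86 (W = -2 - 1*(-88) = -2 + 88 = 86)
G(l, F) = 45/46 + F (G(l, F) = F + (½)*(-22 - 23)/(-23) = F + (½)*(-1/23)*(-45) = F + 45/46 = 45/46 + F)
G((W + (-96 - 1*(-97))) - 10, 682) + 370100 = (45/46 + 682) + 370100 = 31417/46 + 370100 = 17056017/46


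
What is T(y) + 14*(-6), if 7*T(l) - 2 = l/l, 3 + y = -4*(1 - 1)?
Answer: -585/7 ≈ -83.571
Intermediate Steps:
y = -3 (y = -3 - 4*(1 - 1) = -3 - 4*0 = -3 + 0 = -3)
T(l) = 3/7 (T(l) = 2/7 + (l/l)/7 = 2/7 + (⅐)*1 = 2/7 + ⅐ = 3/7)
T(y) + 14*(-6) = 3/7 + 14*(-6) = 3/7 - 84 = -585/7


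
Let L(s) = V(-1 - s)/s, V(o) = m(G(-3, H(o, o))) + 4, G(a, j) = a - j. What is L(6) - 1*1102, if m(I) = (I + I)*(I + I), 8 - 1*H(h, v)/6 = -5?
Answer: 9818/3 ≈ 3272.7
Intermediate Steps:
H(h, v) = 78 (H(h, v) = 48 - 6*(-5) = 48 + 30 = 78)
m(I) = 4*I**2 (m(I) = (2*I)*(2*I) = 4*I**2)
V(o) = 26248 (V(o) = 4*(-3 - 1*78)**2 + 4 = 4*(-3 - 78)**2 + 4 = 4*(-81)**2 + 4 = 4*6561 + 4 = 26244 + 4 = 26248)
L(s) = 26248/s
L(6) - 1*1102 = 26248/6 - 1*1102 = 26248*(1/6) - 1102 = 13124/3 - 1102 = 9818/3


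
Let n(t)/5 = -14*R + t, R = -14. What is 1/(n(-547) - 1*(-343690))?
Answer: 1/341935 ≈ 2.9245e-6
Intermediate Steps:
n(t) = 980 + 5*t (n(t) = 5*(-14*(-14) + t) = 5*(196 + t) = 980 + 5*t)
1/(n(-547) - 1*(-343690)) = 1/((980 + 5*(-547)) - 1*(-343690)) = 1/((980 - 2735) + 343690) = 1/(-1755 + 343690) = 1/341935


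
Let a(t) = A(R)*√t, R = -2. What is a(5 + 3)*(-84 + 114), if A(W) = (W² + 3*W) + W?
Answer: -240*√2 ≈ -339.41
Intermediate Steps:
A(W) = W² + 4*W
a(t) = -4*√t (a(t) = (-2*(4 - 2))*√t = (-2*2)*√t = -4*√t)
a(5 + 3)*(-84 + 114) = (-4*√(5 + 3))*(-84 + 114) = -8*√2*30 = -240*√2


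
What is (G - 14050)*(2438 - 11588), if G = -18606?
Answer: 298802400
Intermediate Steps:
(G - 14050)*(2438 - 11588) = (-18606 - 14050)*(2438 - 11588) = -32656*(-9150) = 298802400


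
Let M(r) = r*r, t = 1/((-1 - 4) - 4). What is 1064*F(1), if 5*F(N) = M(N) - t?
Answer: 2128/9 ≈ 236.44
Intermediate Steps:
t = -⅑ (t = 1/(-5 - 4) = 1/(-9) = -⅑ ≈ -0.11111)
M(r) = r²
F(N) = 1/45 + N²/5 (F(N) = (N² - 1*(-⅑))/5 = (N² + ⅑)/5 = (⅑ + N²)/5 = 1/45 + N²/5)
1064*F(1) = 1064*(1/45 + (⅕)*1²) = 1064*(1/45 + (⅕)*1) = 1064*(1/45 + ⅕) = 1064*(2/9) = 2128/9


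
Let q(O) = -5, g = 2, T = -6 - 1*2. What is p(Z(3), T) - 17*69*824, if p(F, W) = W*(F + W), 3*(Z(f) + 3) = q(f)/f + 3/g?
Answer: -8698172/9 ≈ -9.6646e+5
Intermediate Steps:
T = -8 (T = -6 - 2 = -8)
Z(f) = -5/2 - 5/(3*f) (Z(f) = -3 + (-5/f + 3/2)/3 = -3 + (3/2 - 5/f)/3 = -3 + (½ - 5/(3*f)) = -5/2 - 5/(3*f))
p(Z(3), T) - 17*69*824 = -8*((⅚)*(-2 - 3*3)/3 - 8) - 17*69*824 = -8*((⅚)*(⅓)*(-2 - 9) - 8) - 1173*824 = -8*((⅚)*(⅓)*(-11) - 8) - 966552 = -8*(-55/18 - 8) - 966552 = -8*(-199/18) - 966552 = 796/9 - 966552 = -8698172/9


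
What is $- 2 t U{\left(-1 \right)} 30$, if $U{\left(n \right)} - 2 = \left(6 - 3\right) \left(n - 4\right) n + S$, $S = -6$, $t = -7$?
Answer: $4620$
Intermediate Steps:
$U{\left(n \right)} = -4 + n \left(-12 + 3 n\right)$ ($U{\left(n \right)} = 2 + \left(\left(6 - 3\right) \left(n - 4\right) n - 6\right) = 2 + \left(3 \left(-4 + n\right) n - 6\right) = 2 + \left(\left(-12 + 3 n\right) n - 6\right) = 2 + \left(n \left(-12 + 3 n\right) - 6\right) = 2 + \left(-6 + n \left(-12 + 3 n\right)\right) = -4 + n \left(-12 + 3 n\right)$)
$- 2 t U{\left(-1 \right)} 30 = \left(-2\right) \left(-7\right) \left(-4 - -12 + 3 \left(-1\right)^{2}\right) 30 = 14 \left(-4 + 12 + 3 \cdot 1\right) 30 = 14 \left(-4 + 12 + 3\right) 30 = 14 \cdot 11 \cdot 30 = 154 \cdot 30 = 4620$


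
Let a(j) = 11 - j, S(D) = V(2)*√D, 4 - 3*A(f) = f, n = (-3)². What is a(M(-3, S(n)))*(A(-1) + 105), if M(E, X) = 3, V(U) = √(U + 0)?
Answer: 2560/3 ≈ 853.33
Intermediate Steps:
n = 9
V(U) = √U
A(f) = 4/3 - f/3
S(D) = √2*√D
a(M(-3, S(n)))*(A(-1) + 105) = (11 - 1*3)*((4/3 - ⅓*(-1)) + 105) = (11 - 3)*((4/3 + ⅓) + 105) = 8*(5/3 + 105) = 8*(320/3) = 2560/3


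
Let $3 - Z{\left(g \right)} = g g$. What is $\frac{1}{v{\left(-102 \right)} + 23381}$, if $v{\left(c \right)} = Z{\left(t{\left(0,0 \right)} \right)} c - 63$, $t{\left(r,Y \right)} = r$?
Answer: $\frac{1}{23012} \approx 4.3456 \cdot 10^{-5}$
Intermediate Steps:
$Z{\left(g \right)} = 3 - g^{2}$ ($Z{\left(g \right)} = 3 - g g = 3 - g^{2}$)
$v{\left(c \right)} = -63 + 3 c$ ($v{\left(c \right)} = \left(3 - 0^{2}\right) c - 63 = \left(3 - 0\right) c - 63 = \left(3 + 0\right) c - 63 = 3 c - 63 = -63 + 3 c$)
$\frac{1}{v{\left(-102 \right)} + 23381} = \frac{1}{\left(-63 + 3 \left(-102\right)\right) + 23381} = \frac{1}{\left(-63 - 306\right) + 23381} = \frac{1}{-369 + 23381} = \frac{1}{23012}$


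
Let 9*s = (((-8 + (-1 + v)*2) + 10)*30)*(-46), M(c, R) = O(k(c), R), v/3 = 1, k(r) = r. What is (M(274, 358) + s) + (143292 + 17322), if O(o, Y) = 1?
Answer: 159695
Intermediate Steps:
v = 3 (v = 3*1 = 3)
M(c, R) = 1
s = -920 (s = ((((-8 + (-1 + 3)*2) + 10)*30)*(-46))/9 = ((((-8 + 2*2) + 10)*30)*(-46))/9 = ((((-8 + 4) + 10)*30)*(-46))/9 = (((-4 + 10)*30)*(-46))/9 = ((6*30)*(-46))/9 = (180*(-46))/9 = (1/9)*(-8280) = -920)
(M(274, 358) + s) + (143292 + 17322) = (1 - 920) + (143292 + 17322) = -919 + 160614 = 159695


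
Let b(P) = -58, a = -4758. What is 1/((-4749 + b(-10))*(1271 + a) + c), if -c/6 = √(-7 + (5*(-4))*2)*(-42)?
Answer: 16762009/280964948700769 - 252*I*√47/280964948700769 ≈ 5.9659e-8 - 6.1489e-12*I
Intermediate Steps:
c = 252*I*√47 (c = -6*√(-7 + (5*(-4))*2)*(-42) = -6*√(-7 - 20*2)*(-42) = -6*√(-7 - 40)*(-42) = -6*√(-47)*(-42) = -6*I*√47*(-42) = -(-252)*I*√47 = 252*I*√47 ≈ 1727.6*I)
1/((-4749 + b(-10))*(1271 + a) + c) = 1/((-4749 - 58)*(1271 - 4758) + 252*I*√47) = 1/(-4807*(-3487) + 252*I*√47) = 1/(16762009 + 252*I*√47)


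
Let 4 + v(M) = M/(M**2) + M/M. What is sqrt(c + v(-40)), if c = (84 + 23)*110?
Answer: sqrt(4706790)/20 ≈ 108.48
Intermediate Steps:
v(M) = -3 + 1/M (v(M) = -4 + (M/(M**2) + M/M) = -4 + (M/M**2 + 1) = -4 + (1/M + 1) = -4 + (1 + 1/M) = -3 + 1/M)
c = 11770 (c = 107*110 = 11770)
sqrt(c + v(-40)) = sqrt(11770 + (-3 + 1/(-40))) = sqrt(11770 + (-3 - 1/40)) = sqrt(11770 - 121/40) = sqrt(470679/40) = sqrt(4706790)/20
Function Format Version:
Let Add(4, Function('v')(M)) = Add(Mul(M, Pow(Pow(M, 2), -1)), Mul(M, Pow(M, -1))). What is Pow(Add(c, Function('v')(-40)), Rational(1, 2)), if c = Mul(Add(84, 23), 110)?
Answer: Mul(Rational(1, 20), Pow(4706790, Rational(1, 2))) ≈ 108.48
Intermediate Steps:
Function('v')(M) = Add(-3, Pow(M, -1)) (Function('v')(M) = Add(-4, Add(Mul(M, Pow(Pow(M, 2), -1)), Mul(M, Pow(M, -1)))) = Add(-4, Add(Mul(M, Pow(M, -2)), 1)) = Add(-4, Add(Pow(M, -1), 1)) = Add(-4, Add(1, Pow(M, -1))) = Add(-3, Pow(M, -1)))
c = 11770 (c = Mul(107, 110) = 11770)
Pow(Add(c, Function('v')(-40)), Rational(1, 2)) = Pow(Add(11770, Add(-3, Pow(-40, -1))), Rational(1, 2)) = Pow(Add(11770, Add(-3, Rational(-1, 40))), Rational(1, 2)) = Pow(Add(11770, Rational(-121, 40)), Rational(1, 2)) = Pow(Rational(470679, 40), Rational(1, 2)) = Mul(Rational(1, 20), Pow(4706790, Rational(1, 2)))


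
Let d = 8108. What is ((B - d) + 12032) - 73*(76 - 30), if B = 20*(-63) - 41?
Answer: -735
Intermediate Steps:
B = -1301 (B = -1260 - 41 = -1301)
((B - d) + 12032) - 73*(76 - 30) = ((-1301 - 1*8108) + 12032) - 73*(76 - 30) = ((-1301 - 8108) + 12032) - 73*46 = (-9409 + 12032) - 3358 = 2623 - 3358 = -735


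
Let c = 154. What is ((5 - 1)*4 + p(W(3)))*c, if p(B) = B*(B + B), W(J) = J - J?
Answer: 2464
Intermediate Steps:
W(J) = 0
p(B) = 2*B² (p(B) = B*(2*B) = 2*B²)
((5 - 1)*4 + p(W(3)))*c = ((5 - 1)*4 + 2*0²)*154 = (4*4 + 2*0)*154 = (16 + 0)*154 = 16*154 = 2464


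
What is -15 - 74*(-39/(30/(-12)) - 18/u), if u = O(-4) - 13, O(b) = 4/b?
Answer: -44259/35 ≈ -1264.5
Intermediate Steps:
u = -14 (u = 4/(-4) - 13 = 4*(-1/4) - 13 = -1 - 13 = -14)
-15 - 74*(-39/(30/(-12)) - 18/u) = -15 - 74*(-39/(30/(-12)) - 18/(-14)) = -15 - 74*(-39/(30*(-1/12)) - 18*(-1/14)) = -15 - 74*(-39/(-5/2) + 9/7) = -15 - 74*(-39*(-2/5) + 9/7) = -15 - 74*(78/5 + 9/7) = -15 - 74*591/35 = -15 - 43734/35 = -44259/35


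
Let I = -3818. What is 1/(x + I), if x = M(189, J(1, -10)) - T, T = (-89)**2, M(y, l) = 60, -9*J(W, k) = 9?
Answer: -1/11679 ≈ -8.5624e-5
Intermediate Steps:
J(W, k) = -1 (J(W, k) = -1/9*9 = -1)
T = 7921
x = -7861 (x = 60 - 1*7921 = 60 - 7921 = -7861)
1/(x + I) = 1/(-7861 - 3818) = 1/(-11679) = -1/11679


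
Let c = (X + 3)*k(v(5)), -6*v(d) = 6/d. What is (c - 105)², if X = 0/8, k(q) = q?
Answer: 278784/25 ≈ 11151.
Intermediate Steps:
v(d) = -1/d
X = 0 (X = 0*(⅛) = 0)
c = -⅗ (c = (0 + 3)*(-1/5) = 3*(-1*⅕) = 3*(-⅕) = -⅗ ≈ -0.60000)
(c - 105)² = (-⅗ - 105)² = (-528/5)² = 278784/25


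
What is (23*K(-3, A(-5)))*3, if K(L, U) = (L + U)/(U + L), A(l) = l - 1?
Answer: 69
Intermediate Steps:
A(l) = -1 + l
K(L, U) = 1 (K(L, U) = (L + U)/(L + U) = 1)
(23*K(-3, A(-5)))*3 = (23*1)*3 = 23*3 = 69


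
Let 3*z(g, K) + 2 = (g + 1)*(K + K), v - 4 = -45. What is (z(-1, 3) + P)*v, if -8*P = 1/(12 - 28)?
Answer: 10373/384 ≈ 27.013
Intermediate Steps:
v = -41 (v = 4 - 45 = -41)
P = 1/128 (P = -1/(8*(12 - 28)) = -1/8/(-16) = -1/8*(-1/16) = 1/128 ≈ 0.0078125)
z(g, K) = -2/3 + 2*K*(1 + g)/3 (z(g, K) = -2/3 + ((g + 1)*(K + K))/3 = -2/3 + ((1 + g)*(2*K))/3 = -2/3 + (2*K*(1 + g))/3 = -2/3 + 2*K*(1 + g)/3)
(z(-1, 3) + P)*v = ((-2/3 + (2/3)*3 + (2/3)*3*(-1)) + 1/128)*(-41) = ((-2/3 + 2 - 2) + 1/128)*(-41) = (-2/3 + 1/128)*(-41) = -253/384*(-41) = 10373/384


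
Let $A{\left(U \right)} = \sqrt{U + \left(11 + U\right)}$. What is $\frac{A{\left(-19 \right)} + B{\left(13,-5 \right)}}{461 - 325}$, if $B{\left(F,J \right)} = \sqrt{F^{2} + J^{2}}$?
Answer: $\frac{\sqrt{194}}{136} + \frac{3 i \sqrt{3}}{136} \approx 0.10241 + 0.038207 i$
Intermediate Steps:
$A{\left(U \right)} = \sqrt{11 + 2 U}$
$\frac{A{\left(-19 \right)} + B{\left(13,-5 \right)}}{461 - 325} = \frac{\sqrt{11 + 2 \left(-19\right)} + \sqrt{13^{2} + \left(-5\right)^{2}}}{461 - 325} = \frac{\sqrt{11 - 38} + \sqrt{169 + 25}}{136} = \left(\sqrt{-27} + \sqrt{194}\right) \frac{1}{136} = \left(3 i \sqrt{3} + \sqrt{194}\right) \frac{1}{136} = \left(\sqrt{194} + 3 i \sqrt{3}\right) \frac{1}{136} = \frac{\sqrt{194}}{136} + \frac{3 i \sqrt{3}}{136}$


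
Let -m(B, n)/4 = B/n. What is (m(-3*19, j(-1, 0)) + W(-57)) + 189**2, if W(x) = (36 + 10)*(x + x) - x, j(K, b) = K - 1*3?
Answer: 30477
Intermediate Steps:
j(K, b) = -3 + K (j(K, b) = K - 3 = -3 + K)
m(B, n) = -4*B/n
W(x) = 91*x (W(x) = 46*(2*x) - x = 92*x - x = 91*x)
(m(-3*19, j(-1, 0)) + W(-57)) + 189**2 = (-4*(-3*19)/(-3 - 1) + 91*(-57)) + 189**2 = (-4*(-57)/(-4) - 5187) + 35721 = (-4*(-57)*(-1/4) - 5187) + 35721 = (-57 - 5187) + 35721 = -5244 + 35721 = 30477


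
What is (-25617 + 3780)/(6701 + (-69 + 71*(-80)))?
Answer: -21837/952 ≈ -22.938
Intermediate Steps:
(-25617 + 3780)/(6701 + (-69 + 71*(-80))) = -21837/(6701 + (-69 - 5680)) = -21837/(6701 - 5749) = -21837/952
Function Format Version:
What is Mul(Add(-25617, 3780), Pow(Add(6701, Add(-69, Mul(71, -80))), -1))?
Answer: Rational(-21837, 952) ≈ -22.938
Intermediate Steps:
Mul(Add(-25617, 3780), Pow(Add(6701, Add(-69, Mul(71, -80))), -1)) = Mul(-21837, Pow(Add(6701, Add(-69, -5680)), -1)) = Mul(-21837, Pow(Add(6701, -5749), -1)) = Mul(-21837, Pow(952, -1)) = Mul(-21837, Rational(1, 952)) = Rational(-21837, 952)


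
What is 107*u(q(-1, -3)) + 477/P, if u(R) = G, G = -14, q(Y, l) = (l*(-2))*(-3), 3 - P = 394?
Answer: -586195/391 ≈ -1499.2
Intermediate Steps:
P = -391 (P = 3 - 1*394 = 3 - 394 = -391)
q(Y, l) = 6*l (q(Y, l) = -2*l*(-3) = 6*l)
u(R) = -14
107*u(q(-1, -3)) + 477/P = 107*(-14) + 477/(-391) = -1498 + 477*(-1/391) = -1498 - 477/391 = -586195/391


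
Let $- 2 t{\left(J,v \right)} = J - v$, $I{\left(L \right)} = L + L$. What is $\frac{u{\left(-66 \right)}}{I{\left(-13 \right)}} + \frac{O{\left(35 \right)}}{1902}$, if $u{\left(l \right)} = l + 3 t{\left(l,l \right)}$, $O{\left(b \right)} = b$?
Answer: $\frac{63221}{24726} \approx 2.5569$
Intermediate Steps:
$I{\left(L \right)} = 2 L$
$t{\left(J,v \right)} = \frac{v}{2} - \frac{J}{2}$ ($t{\left(J,v \right)} = - \frac{J - v}{2} = \frac{v}{2} - \frac{J}{2}$)
$u{\left(l \right)} = l$ ($u{\left(l \right)} = l + 3 \left(\frac{l}{2} - \frac{l}{2}\right) = l + 3 \cdot 0 = l + 0 = l$)
$\frac{u{\left(-66 \right)}}{I{\left(-13 \right)}} + \frac{O{\left(35 \right)}}{1902} = - \frac{66}{2 \left(-13\right)} + \frac{35}{1902} = - \frac{66}{-26} + 35 \cdot \frac{1}{1902} = \left(-66\right) \left(- \frac{1}{26}\right) + \frac{35}{1902} = \frac{33}{13} + \frac{35}{1902} = \frac{63221}{24726}$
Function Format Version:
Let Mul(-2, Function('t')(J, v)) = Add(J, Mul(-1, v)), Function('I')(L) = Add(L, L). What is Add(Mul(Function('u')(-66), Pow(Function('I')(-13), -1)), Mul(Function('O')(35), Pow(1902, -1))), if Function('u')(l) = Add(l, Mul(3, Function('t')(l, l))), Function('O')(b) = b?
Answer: Rational(63221, 24726) ≈ 2.5569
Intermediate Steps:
Function('I')(L) = Mul(2, L)
Function('t')(J, v) = Add(Mul(Rational(1, 2), v), Mul(Rational(-1, 2), J)) (Function('t')(J, v) = Mul(Rational(-1, 2), Add(J, Mul(-1, v))) = Add(Mul(Rational(1, 2), v), Mul(Rational(-1, 2), J)))
Function('u')(l) = l (Function('u')(l) = Add(l, Mul(3, Add(Mul(Rational(1, 2), l), Mul(Rational(-1, 2), l)))) = Add(l, Mul(3, 0)) = Add(l, 0) = l)
Add(Mul(Function('u')(-66), Pow(Function('I')(-13), -1)), Mul(Function('O')(35), Pow(1902, -1))) = Add(Mul(-66, Pow(Mul(2, -13), -1)), Mul(35, Pow(1902, -1))) = Add(Mul(-66, Pow(-26, -1)), Mul(35, Rational(1, 1902))) = Add(Mul(-66, Rational(-1, 26)), Rational(35, 1902)) = Add(Rational(33, 13), Rational(35, 1902)) = Rational(63221, 24726)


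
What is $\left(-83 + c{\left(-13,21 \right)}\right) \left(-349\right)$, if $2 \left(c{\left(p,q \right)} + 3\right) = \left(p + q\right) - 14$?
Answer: $31061$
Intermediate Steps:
$c{\left(p,q \right)} = -10 + \frac{p}{2} + \frac{q}{2}$ ($c{\left(p,q \right)} = -3 + \frac{\left(p + q\right) - 14}{2} = -3 + \frac{-14 + p + q}{2} = -3 + \left(-7 + \frac{p}{2} + \frac{q}{2}\right) = -10 + \frac{p}{2} + \frac{q}{2}$)
$\left(-83 + c{\left(-13,21 \right)}\right) \left(-349\right) = \left(-83 + \left(-10 + \frac{1}{2} \left(-13\right) + \frac{1}{2} \cdot 21\right)\right) \left(-349\right) = \left(-83 - 6\right) \left(-349\right) = \left(-89\right) \left(-349\right) = 31061$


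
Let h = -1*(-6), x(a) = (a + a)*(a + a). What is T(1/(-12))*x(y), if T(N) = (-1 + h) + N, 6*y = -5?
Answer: 1475/108 ≈ 13.657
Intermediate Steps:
y = -⅚ (y = (⅙)*(-5) = -⅚ ≈ -0.83333)
x(a) = 4*a² (x(a) = (2*a)*(2*a) = 4*a²)
h = 6
T(N) = 5 + N (T(N) = (-1 + 6) + N = 5 + N)
T(1/(-12))*x(y) = (5 + 1/(-12))*(4*(-⅚)²) = (5 - 1/12)*(4*(25/36)) = (59/12)*(25/9) = 1475/108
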